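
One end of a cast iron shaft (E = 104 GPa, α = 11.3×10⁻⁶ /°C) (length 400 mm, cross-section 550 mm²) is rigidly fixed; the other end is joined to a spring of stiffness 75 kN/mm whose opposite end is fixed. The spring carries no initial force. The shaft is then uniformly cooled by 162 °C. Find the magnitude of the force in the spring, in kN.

P ≈ 36 kN

The unrestrained thermal change is αΔT L = 11.3×10⁻⁶ × 162 × 400 = 0.7322 mm.
Let P be the tensile force in the spring. The shaft extends elastically by PL/(AE) and the spring stretches by P/k; together these equal δ_free.
P [ L/(AE) + 1/k ] = δ_free → P [ 400/(550×104×10³) + 1/(75×10³) ] = 0.7322.
P = 0.7322 / 2.033×10⁻⁵ = 36020 N.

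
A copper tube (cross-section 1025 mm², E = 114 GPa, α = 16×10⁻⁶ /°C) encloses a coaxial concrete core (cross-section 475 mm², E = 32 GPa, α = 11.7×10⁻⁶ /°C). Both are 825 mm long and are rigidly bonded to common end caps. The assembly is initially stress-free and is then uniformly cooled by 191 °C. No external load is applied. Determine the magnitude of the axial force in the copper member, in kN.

P ≈ 11 kN (tensile in the copper)

Both members must finish at the same length. With the larger α, the copper tends to over-contract; the plates restrain it, putting the copper in tension and the concrete in compression. With no external load the two internal forces are equal and opposite, magnitude P.
Equating the net (thermal + elastic) strains gives |α₁ − α₂|·ΔT = P·[1/(A₁E₁) + 1/(A₂E₂)].
|α₁ − α₂|·ΔT = 4.3×10⁻⁶ × 191 = 0.0008213.
1/(A₁E₁) + 1/(A₂E₂) = 1/(1025×114×10³) + 1/(475×32×10³) = 7.435×10⁻⁸ N⁻¹.
So P = 0.0008213 / 7.435×10⁻⁸ = 11.05 kN.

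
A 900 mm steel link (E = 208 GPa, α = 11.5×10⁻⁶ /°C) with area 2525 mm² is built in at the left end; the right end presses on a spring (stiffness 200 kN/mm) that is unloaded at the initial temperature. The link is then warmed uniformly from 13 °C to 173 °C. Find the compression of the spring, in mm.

δ ≈ 1.23 mm

Free thermal expansion: δ_free = αΔT L = 11.5×10⁻⁶ × 160 × 900 = 1.656 mm.
Let P be the compressive force at the spring. The link shortens elastically by PL/(AE) and the spring compresses by P/k; together these equal δ_free.
P [ L/(AE) + 1/k ] = δ_free → P [ 900/(2525×208×10³) + 1/(200×10³) ] = 1.656.
P = 1.656 / 6.714×10⁻⁶ = 246700 N.
Spring compression = P/k = 246700/(200×10³) = 1.233 mm.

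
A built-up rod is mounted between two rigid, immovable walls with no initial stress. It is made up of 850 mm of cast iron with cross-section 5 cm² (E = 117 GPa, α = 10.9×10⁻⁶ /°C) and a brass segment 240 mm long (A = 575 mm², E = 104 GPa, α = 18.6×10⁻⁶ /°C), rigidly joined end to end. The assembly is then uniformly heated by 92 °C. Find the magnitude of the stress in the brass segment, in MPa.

If the supports were absent, the total length change would be Σ αᵢΔT Lᵢ = 10.9×10⁻⁶×92×850 + 18.6×10⁻⁶×92×240 = 1.263 mm.
Since the ends are fixed, an axial force P builds up, equal in every segment, with P · Σ Lᵢ/(AᵢEᵢ) = δ_free.
Σ Lᵢ/(AᵢEᵢ) = 850/(500×117×10³) + 240/(575×104×10³) = 1.854×10⁻⁵ mm/N.
So P = 1.263 / 1.854×10⁻⁵ = 68.11 kN, compressive.
σ_{brass} = P / A = 68110 / 575 = 118.5 MPa.

σ ≈ 118 MPa (compressive)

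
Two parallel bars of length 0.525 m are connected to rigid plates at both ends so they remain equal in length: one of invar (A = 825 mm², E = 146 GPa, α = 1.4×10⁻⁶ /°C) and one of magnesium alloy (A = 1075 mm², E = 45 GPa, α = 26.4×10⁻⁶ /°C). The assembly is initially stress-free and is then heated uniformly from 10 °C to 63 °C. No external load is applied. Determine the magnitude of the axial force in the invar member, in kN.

Both members must finish at the same length. With the larger α, the magnesium alloy tends to over-expand; the plates restrain it, putting the magnesium alloy in compression and the invar in tension. With no external load the two internal forces are equal and opposite, magnitude P.
Setting the final lengths equal and cancelling L: (α₁ − α₂)ΔT = P/(A₁E₁) + P/(A₂E₂).
|α₁ − α₂|·ΔT = 25×10⁻⁶ × 53 = 0.001325.
1/(A₁E₁) + 1/(A₂E₂) = 1/(825×146×10³) + 1/(1075×45×10³) = 2.897×10⁻⁸ N⁻¹.
P = 0.001325 / 2.897×10⁻⁸ = 45730 N = 45.73 kN.

P ≈ 45.7 kN (tensile in the invar)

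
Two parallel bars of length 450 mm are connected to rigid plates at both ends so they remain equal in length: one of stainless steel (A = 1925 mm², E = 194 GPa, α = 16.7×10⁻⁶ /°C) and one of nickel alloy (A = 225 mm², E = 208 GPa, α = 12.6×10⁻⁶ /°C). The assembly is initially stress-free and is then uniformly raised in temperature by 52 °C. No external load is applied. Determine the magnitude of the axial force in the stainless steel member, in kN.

Both members must finish at the same length. With the larger α, the stainless steel tends to over-expand; the plates restrain it, putting the stainless steel in compression and the nickel alloy in tension. With no external load the two internal forces are equal and opposite, magnitude P.
Setting the final lengths equal and cancelling L: (α₁ − α₂)ΔT = P/(A₁E₁) + P/(A₂E₂).
|α₁ − α₂|·ΔT = 4.1×10⁻⁶ × 52 = 0.0002132.
1/(A₁E₁) + 1/(A₂E₂) = 1/(1925×194×10³) + 1/(225×208×10³) = 2.405×10⁻⁸ N⁻¹.
P = 0.0002132 / 2.405×10⁻⁸ = 8867 N = 8.867 kN.

P ≈ 8.87 kN (compressive in the stainless steel)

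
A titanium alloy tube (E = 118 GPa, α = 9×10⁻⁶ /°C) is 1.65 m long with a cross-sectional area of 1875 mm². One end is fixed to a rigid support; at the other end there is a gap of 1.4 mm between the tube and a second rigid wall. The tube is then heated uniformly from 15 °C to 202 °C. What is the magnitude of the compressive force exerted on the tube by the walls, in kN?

P ≈ 185 kN

Unrestrained expansion: δ_free = αΔT L = 9×10⁻⁶ × 187 × 1650 = 2.777 mm.
The gap closes (δ_free > 1.4 mm) and the wall then resists a further 2.777 − 1.4 = 1.377 mm of expansion.
That suppressed elongation corresponds to σ = E·Δ/L = 118×10³ × 1.377/1650 = 98.47 MPa.
P = σA = 98.47 × 1875 = 184.6 kN.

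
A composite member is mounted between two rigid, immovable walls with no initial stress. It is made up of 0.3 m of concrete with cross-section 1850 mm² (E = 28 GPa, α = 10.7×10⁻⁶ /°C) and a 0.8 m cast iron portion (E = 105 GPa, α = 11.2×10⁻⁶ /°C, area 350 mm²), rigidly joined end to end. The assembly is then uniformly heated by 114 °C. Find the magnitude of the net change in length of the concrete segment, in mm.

|ΔL| ≈ 0.0744 mm

Free thermal expansion of the whole bar: Σ αᵢΔT Lᵢ = 10.7×10⁻⁶×114×300 + 11.2×10⁻⁶×114×800 = 1.387 mm.
The walls prevent any net length change, so an axial force P (same in every segment) develops. Compatibility: P · Σ Lᵢ/(AᵢEᵢ) = δ_free.
Σ Lᵢ/(AᵢEᵢ) = 300/(1850×28×10³) + 800/(350×105×10³) = 2.756×10⁻⁵ mm/N.
Hence P = δ_free / Σ(L/AE) = 1.387/2.756×10⁻⁵ = 50.34 kN (compressive).
For the concrete segment, free thermal change = 10.7×10⁻⁶×114×300 = 0.3659 mm and elastic change from P = 50340×300/(1850×28×10³) = 0.2915 mm; these oppose, so the net change is 0.0744 mm (segment lengthens).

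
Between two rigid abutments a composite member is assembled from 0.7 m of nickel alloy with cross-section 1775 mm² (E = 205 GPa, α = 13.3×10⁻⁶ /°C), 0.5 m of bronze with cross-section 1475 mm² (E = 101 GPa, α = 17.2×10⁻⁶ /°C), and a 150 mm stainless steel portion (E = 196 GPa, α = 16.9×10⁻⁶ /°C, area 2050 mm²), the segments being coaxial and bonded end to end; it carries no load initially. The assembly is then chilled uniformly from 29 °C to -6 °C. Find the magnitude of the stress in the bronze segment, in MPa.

σ ≈ 85.8 MPa (tensile)

Free thermal contraction of the whole bar: Σ αᵢΔT Lᵢ = 13.3×10⁻⁶×35×700 + 17.2×10⁻⁶×35×500 + 16.9×10⁻⁶×35×150 = 0.7156 mm.
The rigid supports impose zero overall length change; the single axial force P common to all segments must satisfy P Σ Lᵢ/(AᵢEᵢ) = δ_free.
Σ Lᵢ/(AᵢEᵢ) = 700/(1775×205×10³) + 500/(1475×101×10³) + 150/(2050×196×10³) = 5.653×10⁻⁶ mm/N.
Hence P = δ_free / Σ(L/AE) = 0.7156/5.653×10⁻⁶ = 126.6 kN (tensile).
σ_{bronze} = P / A = 126600 / 1475 = 85.81 MPa.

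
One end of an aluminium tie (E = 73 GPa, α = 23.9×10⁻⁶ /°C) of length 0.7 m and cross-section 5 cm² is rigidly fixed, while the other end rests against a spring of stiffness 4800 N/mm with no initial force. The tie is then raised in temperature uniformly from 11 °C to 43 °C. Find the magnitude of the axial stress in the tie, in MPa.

σ ≈ 4.71 MPa (compressive)

If the spring were absent the tie would lengthen by αΔT L = 23.9×10⁻⁶ × 32 × 700 = 0.5354 mm.
Let P be the compressive force at the spring. The tie shortens elastically by PL/(AE) and the spring compresses by P/k; together these equal δ_free.
P [ L/(AE) + 1/k ] = δ_free → P [ 700/(500×73×10³) + 1/(4800) ] = 0.5354.
P = 0.5354 / 0.0002275 = 2353 N.
σ = P/A = 2353/500 = 4.706 MPa.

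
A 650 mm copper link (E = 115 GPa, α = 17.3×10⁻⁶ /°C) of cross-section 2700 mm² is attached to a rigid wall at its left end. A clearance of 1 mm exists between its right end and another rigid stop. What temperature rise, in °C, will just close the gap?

Contact occurs when the free expansion equals the gap: αΔT L = 1 mm.
So ΔT = g/(αL) = 1/(17.3×10⁻⁶ × 650) = 88.93 °C.

ΔT ≈ 88.9 °C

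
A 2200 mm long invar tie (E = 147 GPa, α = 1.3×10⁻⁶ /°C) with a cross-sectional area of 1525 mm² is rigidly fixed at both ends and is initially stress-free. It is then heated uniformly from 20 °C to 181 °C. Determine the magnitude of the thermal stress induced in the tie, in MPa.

Because both ends are immovable the net strain is zero, and the suppressed thermal strain is αΔT = 1.3×10⁻⁶ × 161 = 209.3×10⁻⁶.
The stress required to suppress this strain is σ = Eε = 147×10³ × 209.3×10⁻⁶ = 30.77 MPa, compressive since the tie is trying to expand.

σ ≈ 30.8 MPa (compressive)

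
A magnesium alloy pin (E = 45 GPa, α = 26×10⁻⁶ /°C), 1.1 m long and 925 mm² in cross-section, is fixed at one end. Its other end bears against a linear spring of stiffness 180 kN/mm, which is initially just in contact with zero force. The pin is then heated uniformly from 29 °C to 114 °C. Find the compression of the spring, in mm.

δ ≈ 0.422 mm

If the spring were absent the pin would lengthen by αΔT L = 26×10⁻⁶ × 85 × 1100 = 2.431 mm.
With a force P in the spring, the elastic change of the pin is PL/(AE) and that of the spring is P/k; compatibility requires their sum to equal δ_free.
So P = δ_free / [L/(AE) + 1/k] = 2.431 / [ 1100/(925×45×10³) + 1/(180×10³) ].
P = 2.431 / 3.198×10⁻⁵ = 76010 N.
Spring compression = P/k = 76010/(180×10³) = 0.4223 mm.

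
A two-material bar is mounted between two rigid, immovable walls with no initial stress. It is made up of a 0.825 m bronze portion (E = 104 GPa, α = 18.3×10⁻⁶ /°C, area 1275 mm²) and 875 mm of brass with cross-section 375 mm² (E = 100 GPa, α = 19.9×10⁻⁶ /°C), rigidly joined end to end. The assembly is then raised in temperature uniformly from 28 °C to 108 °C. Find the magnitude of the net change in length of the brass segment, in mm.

Free thermal expansion of the whole bar: Σ αᵢΔT Lᵢ = 18.3×10⁻⁶×80×825 + 19.9×10⁻⁶×80×875 = 2.601 mm.
Since the ends are fixed, an axial force P builds up, equal in every segment, with P · Σ Lᵢ/(AᵢEᵢ) = δ_free.
The series flexibility is Σ Lᵢ/(AᵢEᵢ) = 825/(1275×104×10³) + 875/(375×100×10³) = 2.956×10⁻⁵ mm/N.
Hence P = δ_free / Σ(L/AE) = 2.601/2.956×10⁻⁵ = 88 kN (compressive).
For the brass segment, free thermal change = 19.9×10⁻⁶×80×875 = 1.393 mm and elastic change from P = 88000×875/(375×100×10³) = 2.053 mm; these oppose, so the net change is 0.66 mm (segment shortens).

|ΔL| ≈ 0.66 mm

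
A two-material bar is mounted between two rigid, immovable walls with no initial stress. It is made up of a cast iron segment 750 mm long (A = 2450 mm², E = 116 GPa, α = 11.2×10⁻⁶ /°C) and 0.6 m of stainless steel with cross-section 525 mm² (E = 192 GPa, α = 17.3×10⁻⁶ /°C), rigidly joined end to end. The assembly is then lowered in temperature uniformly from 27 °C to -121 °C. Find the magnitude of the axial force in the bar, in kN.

P ≈ 324 kN (tensile)

If the supports were absent, the total length change would be Σ αᵢΔT Lᵢ = 11.2×10⁻⁶×148×750 + 17.3×10⁻⁶×148×600 = 2.779 mm.
The walls prevent any net length change, so an axial force P (same in every segment) develops. Compatibility: P · Σ Lᵢ/(AᵢEᵢ) = δ_free.
The series flexibility is Σ Lᵢ/(AᵢEᵢ) = 750/(2450×116×10³) + 600/(525×192×10³) = 8.591×10⁻⁶ mm/N.
So P = 2.779 / 8.591×10⁻⁶ = 323.5 kN, tensile.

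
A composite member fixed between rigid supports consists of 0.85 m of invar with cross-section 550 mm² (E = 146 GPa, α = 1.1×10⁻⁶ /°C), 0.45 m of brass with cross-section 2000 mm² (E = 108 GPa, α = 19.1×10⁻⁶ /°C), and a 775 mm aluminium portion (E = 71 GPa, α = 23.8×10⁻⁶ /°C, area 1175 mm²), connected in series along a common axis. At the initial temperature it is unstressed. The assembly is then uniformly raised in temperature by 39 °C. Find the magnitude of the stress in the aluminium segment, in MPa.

σ ≈ 42.3 MPa (compressive)

Free thermal expansion of the whole bar: Σ αᵢΔT Lᵢ = 1.1×10⁻⁶×39×850 + 19.1×10⁻⁶×39×450 + 23.8×10⁻⁶×39×775 = 1.091 mm.
The rigid supports impose zero overall length change; the single axial force P common to all segments must satisfy P Σ Lᵢ/(AᵢEᵢ) = δ_free.
The series flexibility is Σ Lᵢ/(AᵢEᵢ) = 850/(550×146×10³) + 450/(2000×108×10³) + 775/(1175×71×10³) = 2.196×10⁻⁵ mm/N.
Hence P = δ_free / Σ(L/AE) = 1.091/2.196×10⁻⁵ = 49.69 kN (compressive).
σ_{aluminium} = P / A = 49690 / 1175 = 42.29 MPa.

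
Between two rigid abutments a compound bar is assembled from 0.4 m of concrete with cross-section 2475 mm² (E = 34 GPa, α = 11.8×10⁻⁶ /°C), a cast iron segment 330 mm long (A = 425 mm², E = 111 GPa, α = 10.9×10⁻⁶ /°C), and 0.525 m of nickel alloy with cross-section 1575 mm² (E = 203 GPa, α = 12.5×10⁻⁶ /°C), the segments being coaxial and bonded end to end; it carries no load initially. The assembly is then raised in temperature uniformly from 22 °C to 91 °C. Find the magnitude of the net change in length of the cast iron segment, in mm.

With the walls removed the bar would change length by δ_free = Σ αᵢΔT Lᵢ = 11.8×10⁻⁶×69×400 + 10.9×10⁻⁶×69×330 + 12.5×10⁻⁶×69×525 = 1.027 mm.
The rigid supports impose zero overall length change; the single axial force P common to all segments must satisfy P Σ Lᵢ/(AᵢEᵢ) = δ_free.
The series flexibility is Σ Lᵢ/(AᵢEᵢ) = 400/(2475×34×10³) + 330/(425×111×10³) + 525/(1575×203×10³) = 1.339×10⁻⁵ mm/N.
Hence P = δ_free / Σ(L/AE) = 1.027/1.339×10⁻⁵ = 76.67 kN (compressive).
For the cast iron segment, free thermal change = 10.9×10⁻⁶×69×330 = 0.2482 mm and elastic change from P = 76670×330/(425×111×10³) = 0.5363 mm; these oppose, so the net change is 0.288 mm (segment shortens).

|ΔL| ≈ 0.288 mm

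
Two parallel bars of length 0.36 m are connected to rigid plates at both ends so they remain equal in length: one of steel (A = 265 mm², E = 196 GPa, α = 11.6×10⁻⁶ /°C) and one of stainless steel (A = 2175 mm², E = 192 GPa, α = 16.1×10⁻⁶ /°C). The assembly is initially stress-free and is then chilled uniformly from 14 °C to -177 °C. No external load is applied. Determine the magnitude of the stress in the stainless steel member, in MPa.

σ ≈ 18.3 MPa (tensile)

Equilibrium of a rigid end plate with no external load gives equal and opposite internal forces ±P in the two members. Since α_{stainless steel} > α_{steel}, cooling drives the stainless steel into tension and the steel into compression.
Compatibility of the two members (thermal + elastic change equal): (α₁ − α₂)ΔT = P·[1/(A₁E₁) + 1/(A₂E₂)].
|α₁ − α₂|·ΔT = 4.5×10⁻⁶ × 191 = 0.0008595.
1/(A₁E₁) + 1/(A₂E₂) = 1/(265×196×10³) + 1/(2175×192×10³) = 2.165×10⁻⁸ N⁻¹.
P = 0.0008595 / 2.165×10⁻⁸ = 39700 N = 39.7 kN.
σ_{stainless steel} = P/A₂ = 39700/2175 = 18.25 MPa, tensile.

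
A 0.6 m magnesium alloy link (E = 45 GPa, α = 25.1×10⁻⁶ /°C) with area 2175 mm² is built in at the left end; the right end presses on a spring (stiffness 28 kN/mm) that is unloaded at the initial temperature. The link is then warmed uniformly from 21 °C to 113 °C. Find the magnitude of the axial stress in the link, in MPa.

Free thermal expansion: δ_free = αΔT L = 25.1×10⁻⁶ × 92 × 600 = 1.386 mm.
Let P be the compressive force at the spring. The link shortens elastically by PL/(AE) and the spring compresses by P/k; together these equal δ_free.
So P = δ_free / [L/(AE) + 1/k] = 1.386 / [ 600/(2175×45×10³) + 1/(28×10³) ].
P = 1.386 / 4.184×10⁻⁵ = 33110 N.
σ = P/A = 33110/2175 = 15.22 MPa.

σ ≈ 15.2 MPa (compressive)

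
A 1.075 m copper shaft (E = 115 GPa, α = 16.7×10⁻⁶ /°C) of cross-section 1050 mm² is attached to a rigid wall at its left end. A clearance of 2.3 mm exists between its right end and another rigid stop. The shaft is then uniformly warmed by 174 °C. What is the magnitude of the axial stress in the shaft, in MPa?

σ ≈ 88.1 MPa (compressive)

If the wall were absent the shaft would grow by αΔT L = 16.7×10⁻⁶ × 174 × 1075 = 3.124 mm.
After closing the 2.3 mm clearance, 3.124 − 2.3 = 0.8237 mm of expansion remains to be suppressed by the wall.
Compatibility: PL/(AE) = 0.8237 mm, so σ = P/A = E × (0.8237/1075) = 88.12 MPa.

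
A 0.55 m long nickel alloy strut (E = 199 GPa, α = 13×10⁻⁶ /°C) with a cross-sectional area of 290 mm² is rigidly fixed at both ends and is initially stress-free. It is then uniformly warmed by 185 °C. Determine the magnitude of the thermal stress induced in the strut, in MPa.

σ ≈ 479 MPa (compressive)

The supports are rigid, so the total axial strain is zero. The restrained thermal strain is ε = αΔT = 13×10⁻⁶ × 185 = 2405×10⁻⁶.
Hence σ = E·αΔT = 199×10³ × 2405×10⁻⁶ = 478.6 MPa, compressive.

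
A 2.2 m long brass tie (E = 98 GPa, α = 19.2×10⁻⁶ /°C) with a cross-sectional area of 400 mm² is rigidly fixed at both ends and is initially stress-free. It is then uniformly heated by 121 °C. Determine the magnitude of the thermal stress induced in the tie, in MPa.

σ ≈ 228 MPa (compressive)

With length fixed, the mechanical strain must cancel the thermal strain αΔT = 19.2×10⁻⁶ × 121 = 2323.2×10⁻⁶.
The stress required to suppress this strain is σ = Eε = 98×10³ × 2323.2×10⁻⁶ = 227.7 MPa, compressive since the tie is trying to expand.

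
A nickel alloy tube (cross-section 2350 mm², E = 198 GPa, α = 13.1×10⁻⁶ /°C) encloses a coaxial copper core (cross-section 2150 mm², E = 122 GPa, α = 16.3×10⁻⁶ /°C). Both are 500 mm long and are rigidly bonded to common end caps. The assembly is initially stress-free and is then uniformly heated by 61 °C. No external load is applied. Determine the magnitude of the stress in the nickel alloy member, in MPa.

σ ≈ 13.9 MPa (tensile)

Both members must finish at the same length. With the larger α, the copper tends to over-expand; the plates restrain it, putting the copper in compression and the nickel alloy in tension. With no external load the two internal forces are equal and opposite, magnitude P.
Compatibility of the two members (thermal + elastic change equal): (α₁ − α₂)ΔT = P·[1/(A₁E₁) + 1/(A₂E₂)].
|α₁ − α₂|·ΔT = 3.2×10⁻⁶ × 61 = 0.0001952.
1/(A₁E₁) + 1/(A₂E₂) = 1/(2350×198×10³) + 1/(2150×122×10³) = 5.962×10⁻⁹ N⁻¹.
P = 0.0001952 / 5.962×10⁻⁹ = 32740 N = 32.74 kN.
σ_{nickel alloy} = P/A₁ = 32740/2350 = 13.93 MPa, tensile.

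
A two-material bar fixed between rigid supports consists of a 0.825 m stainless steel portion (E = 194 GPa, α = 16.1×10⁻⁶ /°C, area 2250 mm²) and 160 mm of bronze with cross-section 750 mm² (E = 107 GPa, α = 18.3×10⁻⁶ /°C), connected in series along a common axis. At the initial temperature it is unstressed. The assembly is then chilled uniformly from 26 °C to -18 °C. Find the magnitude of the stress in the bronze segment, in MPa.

σ ≈ 245 MPa (tensile)

If the supports were absent, the total length change would be Σ αᵢΔT Lᵢ = 16.1×10⁻⁶×44×825 + 18.3×10⁻⁶×44×160 = 0.7133 mm.
Since the ends are fixed, an axial force P builds up, equal in every segment, with P · Σ Lᵢ/(AᵢEᵢ) = δ_free.
Σ Lᵢ/(AᵢEᵢ) = 825/(2250×194×10³) + 160/(750×107×10³) = 3.884×10⁻⁶ mm/N.
Hence P = δ_free / Σ(L/AE) = 0.7133/3.884×10⁻⁶ = 183.7 kN (tensile).
σ_{bronze} = P / A = 183700 / 750 = 244.9 MPa.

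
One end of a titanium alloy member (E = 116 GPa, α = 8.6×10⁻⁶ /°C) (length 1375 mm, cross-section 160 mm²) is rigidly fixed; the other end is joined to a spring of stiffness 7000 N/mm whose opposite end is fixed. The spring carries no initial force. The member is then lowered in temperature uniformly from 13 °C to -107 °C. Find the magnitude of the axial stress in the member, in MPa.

σ ≈ 40.9 MPa (tensile)

Free thermal contraction: δ_free = αΔT L = 8.6×10⁻⁶ × 120 × 1375 = 1.419 mm.
With a force P in the spring, the elastic change of the member is PL/(AE) and that of the spring is P/k; compatibility requires their sum to equal δ_free.
So P = δ_free / [L/(AE) + 1/k] = 1.419 / [ 1375/(160×116×10³) + 1/(7000) ].
P = 1.419 / 0.0002169 = 6541 N.
σ = P/A = 6541/160 = 40.88 MPa.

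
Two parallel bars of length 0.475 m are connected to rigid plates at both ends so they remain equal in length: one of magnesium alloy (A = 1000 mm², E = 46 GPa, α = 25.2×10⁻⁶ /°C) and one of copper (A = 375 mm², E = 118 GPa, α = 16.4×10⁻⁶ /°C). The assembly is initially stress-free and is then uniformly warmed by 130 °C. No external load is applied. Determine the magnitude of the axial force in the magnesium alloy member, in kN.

Both members must finish at the same length. With the larger α, the magnesium alloy tends to over-expand; the plates restrain it, putting the magnesium alloy in compression and the copper in tension. With no external load the two internal forces are equal and opposite, magnitude P.
Setting the final lengths equal and cancelling L: (α₁ − α₂)ΔT = P/(A₁E₁) + P/(A₂E₂).
|α₁ − α₂|·ΔT = 8.8×10⁻⁶ × 130 = 0.001144.
1/(A₁E₁) + 1/(A₂E₂) = 1/(1000×46×10³) + 1/(375×118×10³) = 4.434×10⁻⁸ N⁻¹.
P = 0.001144 / 4.434×10⁻⁸ = 25800 N = 25.8 kN.

P ≈ 25.8 kN (compressive in the magnesium alloy)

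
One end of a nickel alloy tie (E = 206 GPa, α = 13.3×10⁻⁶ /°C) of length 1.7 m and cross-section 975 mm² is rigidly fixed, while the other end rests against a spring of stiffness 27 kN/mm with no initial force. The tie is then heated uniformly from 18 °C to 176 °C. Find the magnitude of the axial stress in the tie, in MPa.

σ ≈ 80.5 MPa (compressive)

Free thermal expansion: δ_free = αΔT L = 13.3×10⁻⁶ × 158 × 1700 = 3.572 mm.
With a force P in the spring, the elastic change of the tie is PL/(AE) and that of the spring is P/k; compatibility requires their sum to equal δ_free.
P [ L/(AE) + 1/k ] = δ_free → P [ 1700/(975×206×10³) + 1/(27×10³) ] = 3.572.
P = 3.572 / 4.55×10⁻⁵ = 78510 N.
σ = P/A = 78510/975 = 80.53 MPa.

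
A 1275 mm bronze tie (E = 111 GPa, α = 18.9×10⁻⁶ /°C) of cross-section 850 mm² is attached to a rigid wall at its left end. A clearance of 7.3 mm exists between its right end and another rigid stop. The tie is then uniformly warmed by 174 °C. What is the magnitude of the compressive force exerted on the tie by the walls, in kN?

If the wall were absent the tie would grow by αΔT L = 18.9×10⁻⁶ × 174 × 1275 = 4.193 mm.
This is smaller than the 7.3 mm clearance, so the tie expands freely without reaching the stop — the stress is zero.

P ≈ 0 kN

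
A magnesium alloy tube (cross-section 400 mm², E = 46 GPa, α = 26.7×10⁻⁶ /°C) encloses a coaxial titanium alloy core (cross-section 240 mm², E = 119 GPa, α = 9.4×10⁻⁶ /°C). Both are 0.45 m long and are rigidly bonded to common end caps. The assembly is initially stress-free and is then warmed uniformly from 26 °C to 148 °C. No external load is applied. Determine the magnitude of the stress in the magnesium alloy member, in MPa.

σ ≈ 59 MPa (compressive)

Equilibrium of a rigid end plate with no external load gives equal and opposite internal forces ±P in the two members. Since α_{magnesium alloy} > α_{titanium alloy}, heating drives the magnesium alloy into compression and the titanium alloy into tension.
Compatibility of the two members (thermal + elastic change equal): (α₁ − α₂)ΔT = P·[1/(A₁E₁) + 1/(A₂E₂)].
|α₁ − α₂|·ΔT = 17.3×10⁻⁶ × 122 = 0.002111.
1/(A₁E₁) + 1/(A₂E₂) = 1/(400×46×10³) + 1/(240×119×10³) = 8.936×10⁻⁸ N⁻¹.
So P = 0.002111 / 8.936×10⁻⁸ = 23.62 kN.
σ_{magnesium alloy} = P/A₁ = 23620/400 = 59.05 MPa, compressive.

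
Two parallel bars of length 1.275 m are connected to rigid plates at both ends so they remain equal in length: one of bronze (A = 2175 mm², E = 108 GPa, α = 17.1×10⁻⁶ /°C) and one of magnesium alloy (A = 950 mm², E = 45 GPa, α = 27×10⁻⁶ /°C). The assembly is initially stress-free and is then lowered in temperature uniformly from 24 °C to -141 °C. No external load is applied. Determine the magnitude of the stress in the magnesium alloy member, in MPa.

Equilibrium of a rigid end plate with no external load gives equal and opposite internal forces ±P in the two members. Since α_{magnesium alloy} > α_{bronze}, cooling drives the magnesium alloy into tension and the bronze into compression.
Equating the net (thermal + elastic) strains gives |α₁ − α₂|·ΔT = P·[1/(A₁E₁) + 1/(A₂E₂)].
|α₁ − α₂|·ΔT = 9.9×10⁻⁶ × 165 = 0.001633.
1/(A₁E₁) + 1/(A₂E₂) = 1/(2175×108×10³) + 1/(950×45×10³) = 2.765×10⁻⁸ N⁻¹.
P = 0.001633 / 2.765×10⁻⁸ = 59080 N = 59.08 kN.
σ_{magnesium alloy} = P/A₂ = 59080/950 = 62.19 MPa, tensile.

σ ≈ 62.2 MPa (tensile)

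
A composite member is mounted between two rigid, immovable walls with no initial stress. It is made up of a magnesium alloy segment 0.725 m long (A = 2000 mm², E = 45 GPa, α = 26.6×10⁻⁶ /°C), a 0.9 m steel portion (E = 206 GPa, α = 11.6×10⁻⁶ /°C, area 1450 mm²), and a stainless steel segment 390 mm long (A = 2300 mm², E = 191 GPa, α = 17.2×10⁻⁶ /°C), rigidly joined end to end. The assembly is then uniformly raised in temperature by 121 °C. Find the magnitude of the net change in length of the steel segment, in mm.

With the walls removed the bar would change length by δ_free = Σ αᵢΔT Lᵢ = 26.6×10⁻⁶×121×725 + 11.6×10⁻⁶×121×900 + 17.2×10⁻⁶×121×390 = 4.408 mm.
Since the ends are fixed, an axial force P builds up, equal in every segment, with P · Σ Lᵢ/(AᵢEᵢ) = δ_free.
Σ Lᵢ/(AᵢEᵢ) = 725/(2000×45×10³) + 900/(1450×206×10³) + 390/(2300×191×10³) = 1.196×10⁻⁵ mm/N.
Hence P = δ_free / Σ(L/AE) = 4.408/1.196×10⁻⁵ = 368.7 kN (compressive).
For the steel segment, free thermal change = 11.6×10⁻⁶×121×900 = 1.263 mm and elastic change from P = 368700×900/(1450×206×10³) = 1.111 mm; these oppose, so the net change is 0.152 mm (segment lengthens).

|ΔL| ≈ 0.152 mm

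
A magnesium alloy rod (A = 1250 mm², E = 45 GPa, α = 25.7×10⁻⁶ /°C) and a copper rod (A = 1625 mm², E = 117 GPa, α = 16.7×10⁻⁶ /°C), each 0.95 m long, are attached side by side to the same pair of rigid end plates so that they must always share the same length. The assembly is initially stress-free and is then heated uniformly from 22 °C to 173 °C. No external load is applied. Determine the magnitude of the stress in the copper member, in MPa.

σ ≈ 36.3 MPa (tensile)

Both members must finish at the same length. With the larger α, the magnesium alloy tends to over-expand; the plates restrain it, putting the magnesium alloy in compression and the copper in tension. With no external load the two internal forces are equal and opposite, magnitude P.
Equating the net (thermal + elastic) strains gives |α₁ − α₂|·ΔT = P·[1/(A₁E₁) + 1/(A₂E₂)].
|α₁ − α₂|·ΔT = 9×10⁻⁶ × 151 = 0.001359.
1/(A₁E₁) + 1/(A₂E₂) = 1/(1250×45×10³) + 1/(1625×117×10³) = 2.304×10⁻⁸ N⁻¹.
P = 0.001359 / 2.304×10⁻⁸ = 58990 N = 58.99 kN.
σ_{copper} = P/A₂ = 58990/1625 = 36.3 MPa, tensile.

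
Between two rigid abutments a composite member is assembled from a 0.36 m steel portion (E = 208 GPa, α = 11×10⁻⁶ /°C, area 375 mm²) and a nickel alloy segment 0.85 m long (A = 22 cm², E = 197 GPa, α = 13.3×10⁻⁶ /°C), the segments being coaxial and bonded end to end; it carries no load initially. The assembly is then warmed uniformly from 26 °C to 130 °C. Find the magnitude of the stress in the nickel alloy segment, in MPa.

With the walls removed the bar would change length by δ_free = Σ αᵢΔT Lᵢ = 11×10⁻⁶×104×360 + 13.3×10⁻⁶×104×850 = 1.588 mm.
The walls prevent any net length change, so an axial force P (same in every segment) develops. Compatibility: P · Σ Lᵢ/(AᵢEᵢ) = δ_free.
Σ Lᵢ/(AᵢEᵢ) = 360/(375×208×10³) + 850/(2200×197×10³) = 6.577×10⁻⁶ mm/N.
Hence P = δ_free / Σ(L/AE) = 1.588/6.577×10⁻⁶ = 241.4 kN (compressive).
σ_{nickel alloy} = P / A = 241400 / 2200 = 109.7 MPa.

σ ≈ 110 MPa (compressive)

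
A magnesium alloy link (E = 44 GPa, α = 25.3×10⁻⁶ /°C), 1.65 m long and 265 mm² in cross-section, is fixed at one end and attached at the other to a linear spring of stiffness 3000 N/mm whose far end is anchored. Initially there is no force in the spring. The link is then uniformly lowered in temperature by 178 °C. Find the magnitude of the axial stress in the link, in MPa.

σ ≈ 59.1 MPa (tensile)

If the spring were absent the link would shorten by αΔT L = 25.3×10⁻⁶ × 178 × 1650 = 7.431 mm.
Let P be the tensile force in the spring. The link extends elastically by PL/(AE) and the spring stretches by P/k; together these equal δ_free.
P [ L/(AE) + 1/k ] = δ_free → P [ 1650/(265×44×10³) + 1/(3000) ] = 7.431.
P = 7.431 / 0.0004748 = 15650 N.
σ = P/A = 15650/265 = 59.05 MPa.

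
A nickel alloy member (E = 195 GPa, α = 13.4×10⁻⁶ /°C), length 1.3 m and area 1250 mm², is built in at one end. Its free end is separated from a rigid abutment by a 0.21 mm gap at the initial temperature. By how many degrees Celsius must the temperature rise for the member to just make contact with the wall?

Contact occurs when the free expansion equals the gap: αΔT L = 0.21 mm.
So ΔT = g/(αL) = 0.21/(13.4×10⁻⁶ × 1300) = 12.06 °C.

ΔT ≈ 12.1 °C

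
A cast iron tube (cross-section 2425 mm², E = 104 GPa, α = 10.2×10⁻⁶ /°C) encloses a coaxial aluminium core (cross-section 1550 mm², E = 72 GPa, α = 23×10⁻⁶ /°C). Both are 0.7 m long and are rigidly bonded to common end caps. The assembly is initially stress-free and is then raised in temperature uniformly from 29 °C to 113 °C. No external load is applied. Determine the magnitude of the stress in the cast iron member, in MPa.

σ ≈ 34.3 MPa (tensile)

The aluminium has the larger α, so on heating it would change length more than the cast iron if both were free. The rigid plates force a common final length, so the aluminium is put into compression and the cast iron into tension, with equal and opposite forces P (no external load).
Setting the final lengths equal and cancelling L: (α₁ − α₂)ΔT = P/(A₁E₁) + P/(A₂E₂).
|α₁ − α₂|·ΔT = 12.8×10⁻⁶ × 84 = 0.001075.
1/(A₁E₁) + 1/(A₂E₂) = 1/(2425×104×10³) + 1/(1550×72×10³) = 1.293×10⁻⁸ N⁻¹.
So P = 0.001075 / 1.293×10⁻⁸ = 83.18 kN.
σ_{cast iron} = P/A₁ = 83180/2425 = 34.3 MPa, tensile.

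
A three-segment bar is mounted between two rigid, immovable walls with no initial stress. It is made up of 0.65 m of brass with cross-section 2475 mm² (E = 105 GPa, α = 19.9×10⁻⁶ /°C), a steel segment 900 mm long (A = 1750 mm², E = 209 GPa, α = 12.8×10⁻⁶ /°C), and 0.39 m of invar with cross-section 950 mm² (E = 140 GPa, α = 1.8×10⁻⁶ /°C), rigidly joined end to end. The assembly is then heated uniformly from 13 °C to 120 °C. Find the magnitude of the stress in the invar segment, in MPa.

Free thermal expansion of the whole bar: Σ αᵢΔT Lᵢ = 19.9×10⁻⁶×107×650 + 12.8×10⁻⁶×107×900 + 1.8×10⁻⁶×107×390 = 2.692 mm.
Since the ends are fixed, an axial force P builds up, equal in every segment, with P · Σ Lᵢ/(AᵢEᵢ) = δ_free.
Σ Lᵢ/(AᵢEᵢ) = 650/(2475×105×10³) + 900/(1750×209×10³) + 390/(950×140×10³) = 7.894×10⁻⁶ mm/N.
Hence P = δ_free / Σ(L/AE) = 2.692/7.894×10⁻⁶ = 341 kN (compressive).
σ_{invar} = P / A = 341000 / 950 = 358.9 MPa.

σ ≈ 359 MPa (compressive)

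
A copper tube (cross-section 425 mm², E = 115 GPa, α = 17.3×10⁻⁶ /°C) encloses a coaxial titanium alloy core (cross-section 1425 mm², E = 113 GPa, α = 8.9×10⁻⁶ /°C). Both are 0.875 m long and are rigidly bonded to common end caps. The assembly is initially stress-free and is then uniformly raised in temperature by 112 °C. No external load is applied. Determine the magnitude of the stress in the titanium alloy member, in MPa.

The copper has the larger α, so on heating it would change length more than the titanium alloy if both were free. The rigid plates force a common final length, so the copper is put into compression and the titanium alloy into tension, with equal and opposite forces P (no external load).
Setting the final lengths equal and cancelling L: (α₁ − α₂)ΔT = P/(A₁E₁) + P/(A₂E₂).
|α₁ − α₂|·ΔT = 8.4×10⁻⁶ × 112 = 0.0009408.
1/(A₁E₁) + 1/(A₂E₂) = 1/(425×115×10³) + 1/(1425×113×10³) = 2.667×10⁻⁸ N⁻¹.
P = 0.0009408 / 2.667×10⁻⁸ = 35270 N = 35.27 kN.
σ_{titanium alloy} = P/A₂ = 35270/1425 = 24.75 MPa, tensile.

σ ≈ 24.8 MPa (tensile)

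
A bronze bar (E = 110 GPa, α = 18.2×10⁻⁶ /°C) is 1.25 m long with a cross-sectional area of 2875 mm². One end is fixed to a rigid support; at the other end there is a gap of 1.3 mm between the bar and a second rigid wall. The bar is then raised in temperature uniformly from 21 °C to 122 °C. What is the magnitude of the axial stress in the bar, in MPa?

Free thermal elongation = αΔT L = 18.2×10⁻⁶ × 101 × 1250 = 2.298 mm.
This exceeds the 1.3 mm gap, so the wall pushes back. The portion of expansion that must be recovered elastically is δ_free − gap = 2.298 − 1.3 = 0.9977 mm.
That suppressed elongation corresponds to σ = E·Δ/L = 110×10³ × 0.9977/1250 = 87.8 MPa.

σ ≈ 87.8 MPa (compressive)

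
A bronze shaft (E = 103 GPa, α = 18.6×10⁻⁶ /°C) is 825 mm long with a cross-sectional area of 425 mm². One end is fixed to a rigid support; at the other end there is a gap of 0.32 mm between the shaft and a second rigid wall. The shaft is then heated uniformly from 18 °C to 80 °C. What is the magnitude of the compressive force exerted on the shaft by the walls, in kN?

If the wall were absent the shaft would grow by αΔT L = 18.6×10⁻⁶ × 62 × 825 = 0.9514 mm.
After closing the 0.32 mm clearance, 0.9514 − 0.32 = 0.6314 mm of expansion remains to be suppressed by the wall.
So σ = E(δ_free − g)/L = 103×10³ × 0.6314/825 = 78.83 MPa.
Force on the wall = σA = 78.83 × 425 mm² = 33.5 kN.

P ≈ 33.5 kN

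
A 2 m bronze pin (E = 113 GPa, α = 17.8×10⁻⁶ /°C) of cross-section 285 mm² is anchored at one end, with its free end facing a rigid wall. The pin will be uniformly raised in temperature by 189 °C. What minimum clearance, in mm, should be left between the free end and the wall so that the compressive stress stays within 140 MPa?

g ≈ 4.25 mm

Free expansion if unrestrained: δ_free = αΔT L = 17.8×10⁻⁶ × 189 × 2000 = 6.728 mm.
At the allowable stress the elastic shortening the wall may impose is σL/E = 140 × 2000 / (113×10³) = 2.478 mm.
The gap must absorb the remainder: g_min = 6.728 − 2.478 = 4.251 mm.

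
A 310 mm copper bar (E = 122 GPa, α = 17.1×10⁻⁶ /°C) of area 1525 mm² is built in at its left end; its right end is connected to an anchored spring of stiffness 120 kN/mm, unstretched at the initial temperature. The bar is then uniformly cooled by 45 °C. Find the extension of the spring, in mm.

The unrestrained thermal change is αΔT L = 17.1×10⁻⁶ × 45 × 310 = 0.2385 mm.
With a force P in the spring, the elastic change of the bar is PL/(AE) and that of the spring is P/k; compatibility requires their sum to equal δ_free.
P [ L/(AE) + 1/k ] = δ_free → P [ 310/(1525×122×10³) + 1/(120×10³) ] = 0.2385.
P = 0.2385 / 1×10⁻⁵ = 23860 N.
Spring extension = P/k = 23860/(120×10³) = 0.1988 mm.

δ ≈ 0.199 mm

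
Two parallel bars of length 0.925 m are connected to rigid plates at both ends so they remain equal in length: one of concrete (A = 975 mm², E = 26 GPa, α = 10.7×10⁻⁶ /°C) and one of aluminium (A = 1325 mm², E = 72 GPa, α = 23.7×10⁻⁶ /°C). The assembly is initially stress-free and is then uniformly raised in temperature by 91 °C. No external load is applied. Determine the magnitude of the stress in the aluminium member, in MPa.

σ ≈ 17.9 MPa (compressive)

Both members must finish at the same length. With the larger α, the aluminium tends to over-expand; the plates restrain it, putting the aluminium in compression and the concrete in tension. With no external load the two internal forces are equal and opposite, magnitude P.
Equating the net (thermal + elastic) strains gives |α₁ − α₂|·ΔT = P·[1/(A₁E₁) + 1/(A₂E₂)].
|α₁ − α₂|·ΔT = 13×10⁻⁶ × 91 = 0.001183.
1/(A₁E₁) + 1/(A₂E₂) = 1/(975×26×10³) + 1/(1325×72×10³) = 4.993×10⁻⁸ N⁻¹.
P = 0.001183 / 4.993×10⁻⁸ = 23690 N = 23.69 kN.
σ_{aluminium} = P/A₂ = 23690/1325 = 17.88 MPa, compressive.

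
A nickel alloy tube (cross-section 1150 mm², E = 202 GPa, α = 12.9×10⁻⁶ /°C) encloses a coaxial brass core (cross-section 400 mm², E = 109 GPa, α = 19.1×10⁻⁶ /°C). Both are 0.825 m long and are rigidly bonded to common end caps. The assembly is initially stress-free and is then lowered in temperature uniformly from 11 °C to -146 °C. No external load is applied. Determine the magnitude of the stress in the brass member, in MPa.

σ ≈ 89.3 MPa (tensile)

Both members must finish at the same length. With the larger α, the brass tends to over-contract; the plates restrain it, putting the brass in tension and the nickel alloy in compression. With no external load the two internal forces are equal and opposite, magnitude P.
Setting the final lengths equal and cancelling L: (α₁ − α₂)ΔT = P/(A₁E₁) + P/(A₂E₂).
|α₁ − α₂|·ΔT = 6.2×10⁻⁶ × 157 = 0.0009734.
1/(A₁E₁) + 1/(A₂E₂) = 1/(1150×202×10³) + 1/(400×109×10³) = 2.724×10⁻⁸ N⁻¹.
So P = 0.0009734 / 2.724×10⁻⁸ = 35.73 kN.
σ_{brass} = P/A₂ = 35730/400 = 89.33 MPa, tensile.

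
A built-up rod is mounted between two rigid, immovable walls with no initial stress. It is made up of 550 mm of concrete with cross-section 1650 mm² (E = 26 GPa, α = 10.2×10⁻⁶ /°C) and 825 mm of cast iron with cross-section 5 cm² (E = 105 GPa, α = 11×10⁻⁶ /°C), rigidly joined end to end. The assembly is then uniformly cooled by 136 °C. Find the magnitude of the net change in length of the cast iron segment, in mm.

If the supports were absent, the total length change would be Σ αᵢΔT Lᵢ = 10.2×10⁻⁶×136×550 + 11×10⁻⁶×136×825 = 1.997 mm.
The walls prevent any net length change, so an axial force P (same in every segment) develops. Compatibility: P · Σ Lᵢ/(AᵢEᵢ) = δ_free.
The series flexibility is Σ Lᵢ/(AᵢEᵢ) = 550/(1650×26×10³) + 825/(500×105×10³) = 2.853×10⁻⁵ mm/N.
P = 1.997 / 2.853×10⁻⁵ = 69990 N = 69.99 kN, tensile.
For the cast iron segment, free thermal change = 11×10⁻⁶×136×825 = 1.234 mm and elastic change from P = 69990×825/(500×105×10³) = 1.1 mm; these oppose, so the net change is 0.134 mm (segment shortens).

|ΔL| ≈ 0.134 mm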